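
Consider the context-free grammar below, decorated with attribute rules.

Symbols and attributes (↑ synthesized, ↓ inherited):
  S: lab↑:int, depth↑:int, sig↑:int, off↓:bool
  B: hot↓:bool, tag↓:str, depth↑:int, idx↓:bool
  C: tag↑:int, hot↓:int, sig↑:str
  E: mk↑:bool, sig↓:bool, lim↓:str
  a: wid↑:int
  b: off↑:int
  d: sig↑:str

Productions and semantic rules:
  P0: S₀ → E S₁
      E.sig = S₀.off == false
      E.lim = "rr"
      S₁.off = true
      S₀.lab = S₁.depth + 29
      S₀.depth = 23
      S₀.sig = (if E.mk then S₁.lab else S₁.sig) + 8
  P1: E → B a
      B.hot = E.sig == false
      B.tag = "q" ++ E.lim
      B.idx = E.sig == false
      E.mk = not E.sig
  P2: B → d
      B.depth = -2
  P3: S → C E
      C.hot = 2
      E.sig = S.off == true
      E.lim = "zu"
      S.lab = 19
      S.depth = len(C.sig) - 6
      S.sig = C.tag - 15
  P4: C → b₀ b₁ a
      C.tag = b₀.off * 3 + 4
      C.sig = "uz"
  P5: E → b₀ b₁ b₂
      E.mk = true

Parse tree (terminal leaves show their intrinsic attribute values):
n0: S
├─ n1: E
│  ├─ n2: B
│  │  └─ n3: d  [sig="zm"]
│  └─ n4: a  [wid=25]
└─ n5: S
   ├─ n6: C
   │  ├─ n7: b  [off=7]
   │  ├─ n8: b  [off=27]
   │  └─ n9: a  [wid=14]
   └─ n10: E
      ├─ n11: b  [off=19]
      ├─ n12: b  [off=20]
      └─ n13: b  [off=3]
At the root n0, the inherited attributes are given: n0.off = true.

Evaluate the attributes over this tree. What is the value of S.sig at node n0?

27

1. n0.off = true  [given at root]
2. n1.sig = false  [S₀.off == false]
3. n1.lim = "rr"  ["rr"]
4. n2.hot = true  [E.sig == false]
5. n2.tag = "qrr"  ["q" ++ E.lim]
6. n2.idx = true  [E.sig == false]
7. n3.sig = "zm"  [terminal]
8. n2.depth = -2  [-2]
9. n4.wid = 25  [terminal]
10. n1.mk = true  [not E.sig]
11. n5.off = true  [true]
12. n6.hot = 2  [2]
13. n7.off = 7  [terminal]
14. n8.off = 27  [terminal]
15. n9.wid = 14  [terminal]
16. n6.tag = 25  [b₀.off * 3 + 4]
17. n6.sig = "uz"  ["uz"]
18. n10.sig = true  [S.off == true]
19. n10.lim = "zu"  ["zu"]
20. n11.off = 19  [terminal]
21. n12.off = 20  [terminal]
22. n13.off = 3  [terminal]
23. n10.mk = true  [true]
24. n5.lab = 19  [19]
25. n5.depth = -4  [len(C.sig) - 6]
26. n5.sig = 10  [C.tag - 15]
27. n0.lab = 25  [S₁.depth + 29]
28. n0.depth = 23  [23]
29. n0.sig = 27  [(if E.mk then S₁.lab else S₁.sig) + 8]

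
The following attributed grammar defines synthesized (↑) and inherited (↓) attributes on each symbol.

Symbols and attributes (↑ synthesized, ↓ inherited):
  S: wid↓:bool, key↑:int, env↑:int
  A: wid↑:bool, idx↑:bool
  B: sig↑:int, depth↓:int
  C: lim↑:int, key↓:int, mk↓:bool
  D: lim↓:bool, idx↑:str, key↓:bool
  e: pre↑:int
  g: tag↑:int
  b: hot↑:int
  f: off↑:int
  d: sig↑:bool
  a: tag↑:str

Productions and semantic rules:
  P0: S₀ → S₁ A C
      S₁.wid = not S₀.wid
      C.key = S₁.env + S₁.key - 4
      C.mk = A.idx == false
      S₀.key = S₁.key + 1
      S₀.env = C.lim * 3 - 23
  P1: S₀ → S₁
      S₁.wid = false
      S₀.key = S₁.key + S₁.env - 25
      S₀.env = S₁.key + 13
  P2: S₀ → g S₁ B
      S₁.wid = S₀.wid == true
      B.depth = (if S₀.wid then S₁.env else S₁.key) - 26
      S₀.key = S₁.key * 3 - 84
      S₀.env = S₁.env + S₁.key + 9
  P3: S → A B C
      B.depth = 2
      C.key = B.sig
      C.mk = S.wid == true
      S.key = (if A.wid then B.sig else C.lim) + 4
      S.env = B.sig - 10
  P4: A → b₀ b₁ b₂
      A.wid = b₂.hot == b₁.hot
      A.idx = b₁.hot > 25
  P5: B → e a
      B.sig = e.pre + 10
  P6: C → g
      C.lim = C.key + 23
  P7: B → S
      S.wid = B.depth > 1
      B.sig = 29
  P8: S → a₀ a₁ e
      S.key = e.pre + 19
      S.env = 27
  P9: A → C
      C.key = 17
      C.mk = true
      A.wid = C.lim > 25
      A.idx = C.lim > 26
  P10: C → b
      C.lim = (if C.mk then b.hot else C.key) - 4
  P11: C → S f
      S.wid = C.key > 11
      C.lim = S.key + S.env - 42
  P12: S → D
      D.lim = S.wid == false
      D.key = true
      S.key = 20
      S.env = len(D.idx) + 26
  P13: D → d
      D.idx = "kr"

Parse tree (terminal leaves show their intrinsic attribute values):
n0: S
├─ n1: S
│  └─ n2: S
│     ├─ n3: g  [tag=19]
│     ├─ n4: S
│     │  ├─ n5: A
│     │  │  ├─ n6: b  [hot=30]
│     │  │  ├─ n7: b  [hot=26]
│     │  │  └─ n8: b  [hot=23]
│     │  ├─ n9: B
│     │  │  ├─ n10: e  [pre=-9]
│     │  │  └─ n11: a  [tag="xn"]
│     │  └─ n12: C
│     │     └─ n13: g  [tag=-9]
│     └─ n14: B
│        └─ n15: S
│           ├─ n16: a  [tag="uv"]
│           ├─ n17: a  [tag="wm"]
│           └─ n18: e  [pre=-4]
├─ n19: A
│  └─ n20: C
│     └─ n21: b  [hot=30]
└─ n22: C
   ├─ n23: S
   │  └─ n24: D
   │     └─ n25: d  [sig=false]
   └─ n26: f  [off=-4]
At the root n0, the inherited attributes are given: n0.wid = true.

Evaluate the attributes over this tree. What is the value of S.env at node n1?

1. n0.wid = true  [given at root]
2. n1.wid = false  [not S₀.wid]
3. n2.wid = false  [false]
4. n3.tag = 19  [terminal]
5. n4.wid = false  [S₀.wid == true]
6. n6.hot = 30  [terminal]
7. n7.hot = 26  [terminal]
8. n8.hot = 23  [terminal]
9. n5.wid = false  [b₂.hot == b₁.hot]
10. n5.idx = true  [b₁.hot > 25]
11. n9.depth = 2  [2]
12. n10.pre = -9  [terminal]
13. n11.tag = "xn"  [terminal]
14. n9.sig = 1  [e.pre + 10]
15. n12.key = 1  [B.sig]
16. n12.mk = false  [S.wid == true]
17. n13.tag = -9  [terminal]
18. n12.lim = 24  [C.key + 23]
19. n4.key = 28  [(if A.wid then B.sig else C.lim) + 4]
20. n4.env = -9  [B.sig - 10]
21. n14.depth = 2  [(if S₀.wid then S₁.env else S₁.key) - 26]
22. n15.wid = true  [B.depth > 1]
23. n16.tag = "uv"  [terminal]
24. n17.tag = "wm"  [terminal]
25. n18.pre = -4  [terminal]
26. n15.key = 15  [e.pre + 19]
27. n15.env = 27  [27]
28. n14.sig = 29  [29]
29. n2.key = 0  [S₁.key * 3 - 84]
30. n2.env = 28  [S₁.env + S₁.key + 9]
31. n1.key = 3  [S₁.key + S₁.env - 25]
32. n1.env = 13  [S₁.key + 13]
33. n20.key = 17  [17]
34. n20.mk = true  [true]
35. n21.hot = 30  [terminal]
36. n20.lim = 26  [(if C.mk then b.hot else C.key) - 4]
37. n19.wid = true  [C.lim > 25]
38. n19.idx = false  [C.lim > 26]
39. n22.key = 12  [S₁.env + S₁.key - 4]
40. n22.mk = true  [A.idx == false]
41. n23.wid = true  [C.key > 11]
42. n24.lim = false  [S.wid == false]
43. n24.key = true  [true]
44. n25.sig = false  [terminal]
45. n24.idx = "kr"  ["kr"]
46. n23.key = 20  [20]
47. n23.env = 28  [len(D.idx) + 26]
48. n26.off = -4  [terminal]
49. n22.lim = 6  [S.key + S.env - 42]
50. n0.key = 4  [S₁.key + 1]
51. n0.env = -5  [C.lim * 3 - 23]

13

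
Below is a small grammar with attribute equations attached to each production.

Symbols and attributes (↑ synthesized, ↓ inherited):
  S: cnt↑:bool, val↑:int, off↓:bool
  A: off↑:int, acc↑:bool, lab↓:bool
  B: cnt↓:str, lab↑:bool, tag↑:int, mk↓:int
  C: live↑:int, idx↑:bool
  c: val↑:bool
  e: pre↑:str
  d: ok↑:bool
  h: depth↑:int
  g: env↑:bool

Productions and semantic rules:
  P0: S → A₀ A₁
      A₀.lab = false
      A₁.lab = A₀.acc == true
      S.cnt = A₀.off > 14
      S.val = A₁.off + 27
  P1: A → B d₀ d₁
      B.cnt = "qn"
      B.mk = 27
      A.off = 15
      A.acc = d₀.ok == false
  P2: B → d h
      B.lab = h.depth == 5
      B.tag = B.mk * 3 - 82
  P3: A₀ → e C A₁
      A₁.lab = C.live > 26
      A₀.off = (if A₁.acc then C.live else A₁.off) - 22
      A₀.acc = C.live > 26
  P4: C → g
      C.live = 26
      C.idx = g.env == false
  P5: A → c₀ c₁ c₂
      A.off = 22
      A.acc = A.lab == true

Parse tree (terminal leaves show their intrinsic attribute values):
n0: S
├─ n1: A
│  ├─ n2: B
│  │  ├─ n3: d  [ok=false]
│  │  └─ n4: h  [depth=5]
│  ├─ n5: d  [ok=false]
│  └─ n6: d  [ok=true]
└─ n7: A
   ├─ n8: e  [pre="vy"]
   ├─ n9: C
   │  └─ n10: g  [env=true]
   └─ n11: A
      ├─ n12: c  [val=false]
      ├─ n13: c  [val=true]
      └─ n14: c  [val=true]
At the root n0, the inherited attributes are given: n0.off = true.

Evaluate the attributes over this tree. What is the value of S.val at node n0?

27

1. n0.off = true  [given at root]
2. n1.lab = false  [false]
3. n2.cnt = "qn"  ["qn"]
4. n2.mk = 27  [27]
5. n3.ok = false  [terminal]
6. n4.depth = 5  [terminal]
7. n2.lab = true  [h.depth == 5]
8. n2.tag = -1  [B.mk * 3 - 82]
9. n5.ok = false  [terminal]
10. n6.ok = true  [terminal]
11. n1.off = 15  [15]
12. n1.acc = true  [d₀.ok == false]
13. n7.lab = true  [A₀.acc == true]
14. n8.pre = "vy"  [terminal]
15. n10.env = true  [terminal]
16. n9.live = 26  [26]
17. n9.idx = false  [g.env == false]
18. n11.lab = false  [C.live > 26]
19. n12.val = false  [terminal]
20. n13.val = true  [terminal]
21. n14.val = true  [terminal]
22. n11.off = 22  [22]
23. n11.acc = false  [A.lab == true]
24. n7.off = 0  [(if A₁.acc then C.live else A₁.off) - 22]
25. n7.acc = false  [C.live > 26]
26. n0.cnt = true  [A₀.off > 14]
27. n0.val = 27  [A₁.off + 27]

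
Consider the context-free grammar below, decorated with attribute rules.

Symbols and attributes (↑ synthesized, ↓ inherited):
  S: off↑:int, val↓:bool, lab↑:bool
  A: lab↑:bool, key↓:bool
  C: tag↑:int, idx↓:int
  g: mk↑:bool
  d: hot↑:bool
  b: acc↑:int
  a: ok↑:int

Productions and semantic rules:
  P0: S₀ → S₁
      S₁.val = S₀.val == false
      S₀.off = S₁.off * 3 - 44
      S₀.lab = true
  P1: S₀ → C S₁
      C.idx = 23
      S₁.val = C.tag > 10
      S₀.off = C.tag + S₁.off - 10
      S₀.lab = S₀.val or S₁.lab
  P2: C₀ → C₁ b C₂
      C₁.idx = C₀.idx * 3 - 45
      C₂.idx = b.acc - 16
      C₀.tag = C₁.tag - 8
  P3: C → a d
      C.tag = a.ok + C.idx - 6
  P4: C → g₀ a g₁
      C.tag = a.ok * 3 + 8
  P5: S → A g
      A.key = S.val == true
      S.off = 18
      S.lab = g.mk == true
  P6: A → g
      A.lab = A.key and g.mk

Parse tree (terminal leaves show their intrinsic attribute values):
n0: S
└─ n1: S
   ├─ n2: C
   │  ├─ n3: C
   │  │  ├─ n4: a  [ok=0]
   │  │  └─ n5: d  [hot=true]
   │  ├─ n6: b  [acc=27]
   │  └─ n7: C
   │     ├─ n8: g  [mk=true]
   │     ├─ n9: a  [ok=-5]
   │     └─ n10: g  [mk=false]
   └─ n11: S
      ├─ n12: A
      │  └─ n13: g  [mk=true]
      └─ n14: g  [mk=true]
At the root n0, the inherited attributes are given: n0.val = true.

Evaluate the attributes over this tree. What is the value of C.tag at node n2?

1. n0.val = true  [given at root]
2. n1.val = false  [S₀.val == false]
3. n2.idx = 23  [23]
4. n3.idx = 24  [C₀.idx * 3 - 45]
5. n4.ok = 0  [terminal]
6. n5.hot = true  [terminal]
7. n3.tag = 18  [a.ok + C.idx - 6]
8. n6.acc = 27  [terminal]
9. n7.idx = 11  [b.acc - 16]
10. n8.mk = true  [terminal]
11. n9.ok = -5  [terminal]
12. n10.mk = false  [terminal]
13. n7.tag = -7  [a.ok * 3 + 8]
14. n2.tag = 10  [C₁.tag - 8]
15. n11.val = false  [C.tag > 10]
16. n12.key = false  [S.val == true]
17. n13.mk = true  [terminal]
18. n12.lab = false  [A.key and g.mk]
19. n14.mk = true  [terminal]
20. n11.off = 18  [18]
21. n11.lab = true  [g.mk == true]
22. n1.off = 18  [C.tag + S₁.off - 10]
23. n1.lab = true  [S₀.val or S₁.lab]
24. n0.off = 10  [S₁.off * 3 - 44]
25. n0.lab = true  [true]

10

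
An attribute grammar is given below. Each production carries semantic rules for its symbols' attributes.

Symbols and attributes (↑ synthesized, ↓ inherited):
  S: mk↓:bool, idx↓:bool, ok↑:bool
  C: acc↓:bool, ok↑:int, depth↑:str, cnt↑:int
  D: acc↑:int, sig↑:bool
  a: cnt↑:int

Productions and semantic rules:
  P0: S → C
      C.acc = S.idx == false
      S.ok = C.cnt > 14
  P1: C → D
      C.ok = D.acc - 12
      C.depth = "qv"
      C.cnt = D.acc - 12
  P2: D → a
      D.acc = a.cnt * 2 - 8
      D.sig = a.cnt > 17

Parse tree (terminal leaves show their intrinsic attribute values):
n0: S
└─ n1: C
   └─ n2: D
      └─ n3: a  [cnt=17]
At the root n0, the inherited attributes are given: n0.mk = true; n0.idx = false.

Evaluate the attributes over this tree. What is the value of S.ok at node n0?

false

1. n0.mk = true  [given at root]
2. n0.idx = false  [given at root]
3. n1.acc = true  [S.idx == false]
4. n3.cnt = 17  [terminal]
5. n2.acc = 26  [a.cnt * 2 - 8]
6. n2.sig = false  [a.cnt > 17]
7. n1.ok = 14  [D.acc - 12]
8. n1.depth = "qv"  ["qv"]
9. n1.cnt = 14  [D.acc - 12]
10. n0.ok = false  [C.cnt > 14]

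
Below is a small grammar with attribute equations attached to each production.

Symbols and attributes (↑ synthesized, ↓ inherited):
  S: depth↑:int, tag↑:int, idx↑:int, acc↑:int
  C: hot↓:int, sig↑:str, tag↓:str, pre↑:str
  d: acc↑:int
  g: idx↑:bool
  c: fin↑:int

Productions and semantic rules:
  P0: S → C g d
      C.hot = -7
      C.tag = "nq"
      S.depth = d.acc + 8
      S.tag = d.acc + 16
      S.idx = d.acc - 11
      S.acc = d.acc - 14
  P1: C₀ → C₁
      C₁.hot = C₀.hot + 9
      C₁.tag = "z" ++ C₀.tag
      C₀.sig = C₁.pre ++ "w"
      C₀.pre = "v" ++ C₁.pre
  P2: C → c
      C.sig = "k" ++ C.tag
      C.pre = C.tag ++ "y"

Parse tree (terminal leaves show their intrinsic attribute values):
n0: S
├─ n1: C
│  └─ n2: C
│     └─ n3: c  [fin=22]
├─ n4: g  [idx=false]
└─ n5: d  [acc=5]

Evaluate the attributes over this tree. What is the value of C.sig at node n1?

"znqyw"

1. n1.hot = -7  [-7]
2. n1.tag = "nq"  ["nq"]
3. n2.hot = 2  [C₀.hot + 9]
4. n2.tag = "znq"  ["z" ++ C₀.tag]
5. n3.fin = 22  [terminal]
6. n2.sig = "kznq"  ["k" ++ C.tag]
7. n2.pre = "znqy"  [C.tag ++ "y"]
8. n1.sig = "znqyw"  [C₁.pre ++ "w"]
9. n1.pre = "vznqy"  ["v" ++ C₁.pre]
10. n4.idx = false  [terminal]
11. n5.acc = 5  [terminal]
12. n0.depth = 13  [d.acc + 8]
13. n0.tag = 21  [d.acc + 16]
14. n0.idx = -6  [d.acc - 11]
15. n0.acc = -9  [d.acc - 14]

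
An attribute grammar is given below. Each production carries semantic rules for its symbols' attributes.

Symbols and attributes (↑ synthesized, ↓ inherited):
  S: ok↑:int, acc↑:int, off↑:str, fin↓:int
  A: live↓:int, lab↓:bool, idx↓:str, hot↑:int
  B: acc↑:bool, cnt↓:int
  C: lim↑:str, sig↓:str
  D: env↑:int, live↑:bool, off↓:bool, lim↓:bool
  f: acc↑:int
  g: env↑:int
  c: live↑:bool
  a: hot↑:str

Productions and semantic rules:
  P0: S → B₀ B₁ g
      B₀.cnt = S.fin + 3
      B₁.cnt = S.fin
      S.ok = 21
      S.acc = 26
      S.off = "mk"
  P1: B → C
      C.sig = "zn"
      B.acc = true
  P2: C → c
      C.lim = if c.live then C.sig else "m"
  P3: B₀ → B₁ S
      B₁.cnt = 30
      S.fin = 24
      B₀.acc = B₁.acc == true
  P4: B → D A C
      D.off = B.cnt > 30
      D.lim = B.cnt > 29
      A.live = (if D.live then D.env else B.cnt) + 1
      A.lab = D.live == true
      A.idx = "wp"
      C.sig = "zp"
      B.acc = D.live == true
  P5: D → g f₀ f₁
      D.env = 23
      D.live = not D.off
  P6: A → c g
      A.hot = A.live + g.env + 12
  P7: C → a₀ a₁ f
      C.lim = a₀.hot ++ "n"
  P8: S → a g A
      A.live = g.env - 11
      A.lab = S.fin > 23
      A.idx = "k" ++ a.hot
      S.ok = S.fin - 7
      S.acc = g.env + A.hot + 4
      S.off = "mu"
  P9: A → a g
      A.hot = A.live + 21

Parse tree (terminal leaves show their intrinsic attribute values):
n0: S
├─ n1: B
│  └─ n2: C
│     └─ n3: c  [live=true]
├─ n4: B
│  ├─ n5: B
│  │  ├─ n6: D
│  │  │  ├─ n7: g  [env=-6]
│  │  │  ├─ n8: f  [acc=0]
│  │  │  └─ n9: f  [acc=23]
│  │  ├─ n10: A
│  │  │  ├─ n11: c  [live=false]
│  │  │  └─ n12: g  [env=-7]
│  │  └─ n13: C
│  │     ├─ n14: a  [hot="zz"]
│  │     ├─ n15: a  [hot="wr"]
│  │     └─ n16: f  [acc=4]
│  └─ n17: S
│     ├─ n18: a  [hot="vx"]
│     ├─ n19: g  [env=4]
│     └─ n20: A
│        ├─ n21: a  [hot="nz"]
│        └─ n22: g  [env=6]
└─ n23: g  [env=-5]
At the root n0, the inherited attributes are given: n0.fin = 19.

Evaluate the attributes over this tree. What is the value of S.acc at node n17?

22

1. n0.fin = 19  [given at root]
2. n1.cnt = 22  [S.fin + 3]
3. n2.sig = "zn"  ["zn"]
4. n3.live = true  [terminal]
5. n2.lim = "zn"  [if c.live then C.sig else "m"]
6. n1.acc = true  [true]
7. n4.cnt = 19  [S.fin]
8. n5.cnt = 30  [30]
9. n6.off = false  [B.cnt > 30]
10. n6.lim = true  [B.cnt > 29]
11. n7.env = -6  [terminal]
12. n8.acc = 0  [terminal]
13. n9.acc = 23  [terminal]
14. n6.env = 23  [23]
15. n6.live = true  [not D.off]
16. n10.live = 24  [(if D.live then D.env else B.cnt) + 1]
17. n10.lab = true  [D.live == true]
18. n10.idx = "wp"  ["wp"]
19. n11.live = false  [terminal]
20. n12.env = -7  [terminal]
21. n10.hot = 29  [A.live + g.env + 12]
22. n13.sig = "zp"  ["zp"]
23. n14.hot = "zz"  [terminal]
24. n15.hot = "wr"  [terminal]
25. n16.acc = 4  [terminal]
26. n13.lim = "zzn"  [a₀.hot ++ "n"]
27. n5.acc = true  [D.live == true]
28. n17.fin = 24  [24]
29. n18.hot = "vx"  [terminal]
30. n19.env = 4  [terminal]
31. n20.live = -7  [g.env - 11]
32. n20.lab = true  [S.fin > 23]
33. n20.idx = "kvx"  ["k" ++ a.hot]
34. n21.hot = "nz"  [terminal]
35. n22.env = 6  [terminal]
36. n20.hot = 14  [A.live + 21]
37. n17.ok = 17  [S.fin - 7]
38. n17.acc = 22  [g.env + A.hot + 4]
39. n17.off = "mu"  ["mu"]
40. n4.acc = true  [B₁.acc == true]
41. n23.env = -5  [terminal]
42. n0.ok = 21  [21]
43. n0.acc = 26  [26]
44. n0.off = "mk"  ["mk"]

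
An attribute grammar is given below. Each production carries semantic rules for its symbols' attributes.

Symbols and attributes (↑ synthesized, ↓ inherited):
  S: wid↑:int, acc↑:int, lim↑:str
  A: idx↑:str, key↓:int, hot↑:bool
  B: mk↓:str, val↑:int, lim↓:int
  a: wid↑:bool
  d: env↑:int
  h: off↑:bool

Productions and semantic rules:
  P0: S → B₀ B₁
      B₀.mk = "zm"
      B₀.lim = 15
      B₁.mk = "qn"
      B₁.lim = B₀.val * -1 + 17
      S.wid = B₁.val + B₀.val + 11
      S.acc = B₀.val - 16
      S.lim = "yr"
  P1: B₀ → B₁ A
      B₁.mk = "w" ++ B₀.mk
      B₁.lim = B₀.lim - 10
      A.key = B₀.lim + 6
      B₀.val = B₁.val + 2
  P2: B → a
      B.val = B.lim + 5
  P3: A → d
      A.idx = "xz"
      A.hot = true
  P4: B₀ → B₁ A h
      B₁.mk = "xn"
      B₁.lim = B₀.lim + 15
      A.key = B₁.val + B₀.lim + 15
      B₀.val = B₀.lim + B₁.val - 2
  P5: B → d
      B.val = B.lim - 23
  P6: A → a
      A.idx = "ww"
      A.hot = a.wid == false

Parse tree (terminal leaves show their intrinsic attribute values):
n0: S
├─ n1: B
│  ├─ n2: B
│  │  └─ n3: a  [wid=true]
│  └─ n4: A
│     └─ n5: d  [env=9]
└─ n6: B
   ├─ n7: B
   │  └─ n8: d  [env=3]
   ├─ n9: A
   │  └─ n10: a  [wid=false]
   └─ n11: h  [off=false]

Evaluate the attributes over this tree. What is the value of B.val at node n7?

-3

1. n1.mk = "zm"  ["zm"]
2. n1.lim = 15  [15]
3. n2.mk = "wzm"  ["w" ++ B₀.mk]
4. n2.lim = 5  [B₀.lim - 10]
5. n3.wid = true  [terminal]
6. n2.val = 10  [B.lim + 5]
7. n4.key = 21  [B₀.lim + 6]
8. n5.env = 9  [terminal]
9. n4.idx = "xz"  ["xz"]
10. n4.hot = true  [true]
11. n1.val = 12  [B₁.val + 2]
12. n6.mk = "qn"  ["qn"]
13. n6.lim = 5  [B₀.val * -1 + 17]
14. n7.mk = "xn"  ["xn"]
15. n7.lim = 20  [B₀.lim + 15]
16. n8.env = 3  [terminal]
17. n7.val = -3  [B.lim - 23]
18. n9.key = 17  [B₁.val + B₀.lim + 15]
19. n10.wid = false  [terminal]
20. n9.idx = "ww"  ["ww"]
21. n9.hot = true  [a.wid == false]
22. n11.off = false  [terminal]
23. n6.val = 0  [B₀.lim + B₁.val - 2]
24. n0.wid = 23  [B₁.val + B₀.val + 11]
25. n0.acc = -4  [B₀.val - 16]
26. n0.lim = "yr"  ["yr"]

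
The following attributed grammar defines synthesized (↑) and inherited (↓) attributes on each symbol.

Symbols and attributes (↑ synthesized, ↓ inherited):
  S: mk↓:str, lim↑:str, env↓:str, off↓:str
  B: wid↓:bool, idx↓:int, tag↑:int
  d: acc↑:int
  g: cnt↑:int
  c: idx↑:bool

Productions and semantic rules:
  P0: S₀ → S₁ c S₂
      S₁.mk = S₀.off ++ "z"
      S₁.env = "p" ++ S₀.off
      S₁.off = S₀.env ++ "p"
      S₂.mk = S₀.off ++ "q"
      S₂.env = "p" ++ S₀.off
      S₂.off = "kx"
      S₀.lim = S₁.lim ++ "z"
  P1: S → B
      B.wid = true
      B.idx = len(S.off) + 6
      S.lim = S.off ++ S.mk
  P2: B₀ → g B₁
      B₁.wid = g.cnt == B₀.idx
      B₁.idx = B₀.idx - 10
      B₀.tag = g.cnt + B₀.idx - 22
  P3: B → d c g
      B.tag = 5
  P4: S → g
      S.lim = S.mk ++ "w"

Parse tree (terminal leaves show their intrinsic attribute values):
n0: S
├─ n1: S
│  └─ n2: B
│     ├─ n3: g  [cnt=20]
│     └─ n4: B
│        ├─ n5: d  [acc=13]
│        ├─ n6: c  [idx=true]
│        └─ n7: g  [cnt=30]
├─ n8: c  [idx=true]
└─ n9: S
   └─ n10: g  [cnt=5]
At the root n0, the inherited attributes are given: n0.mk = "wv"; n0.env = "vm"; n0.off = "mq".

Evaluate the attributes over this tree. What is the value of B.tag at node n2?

1. n0.mk = "wv"  [given at root]
2. n0.env = "vm"  [given at root]
3. n0.off = "mq"  [given at root]
4. n1.mk = "mqz"  [S₀.off ++ "z"]
5. n1.env = "pmq"  ["p" ++ S₀.off]
6. n1.off = "vmp"  [S₀.env ++ "p"]
7. n2.wid = true  [true]
8. n2.idx = 9  [len(S.off) + 6]
9. n3.cnt = 20  [terminal]
10. n4.wid = false  [g.cnt == B₀.idx]
11. n4.idx = -1  [B₀.idx - 10]
12. n5.acc = 13  [terminal]
13. n6.idx = true  [terminal]
14. n7.cnt = 30  [terminal]
15. n4.tag = 5  [5]
16. n2.tag = 7  [g.cnt + B₀.idx - 22]
17. n1.lim = "vmpmqz"  [S.off ++ S.mk]
18. n8.idx = true  [terminal]
19. n9.mk = "mqq"  [S₀.off ++ "q"]
20. n9.env = "pmq"  ["p" ++ S₀.off]
21. n9.off = "kx"  ["kx"]
22. n10.cnt = 5  [terminal]
23. n9.lim = "mqqw"  [S.mk ++ "w"]
24. n0.lim = "vmpmqzz"  [S₁.lim ++ "z"]

7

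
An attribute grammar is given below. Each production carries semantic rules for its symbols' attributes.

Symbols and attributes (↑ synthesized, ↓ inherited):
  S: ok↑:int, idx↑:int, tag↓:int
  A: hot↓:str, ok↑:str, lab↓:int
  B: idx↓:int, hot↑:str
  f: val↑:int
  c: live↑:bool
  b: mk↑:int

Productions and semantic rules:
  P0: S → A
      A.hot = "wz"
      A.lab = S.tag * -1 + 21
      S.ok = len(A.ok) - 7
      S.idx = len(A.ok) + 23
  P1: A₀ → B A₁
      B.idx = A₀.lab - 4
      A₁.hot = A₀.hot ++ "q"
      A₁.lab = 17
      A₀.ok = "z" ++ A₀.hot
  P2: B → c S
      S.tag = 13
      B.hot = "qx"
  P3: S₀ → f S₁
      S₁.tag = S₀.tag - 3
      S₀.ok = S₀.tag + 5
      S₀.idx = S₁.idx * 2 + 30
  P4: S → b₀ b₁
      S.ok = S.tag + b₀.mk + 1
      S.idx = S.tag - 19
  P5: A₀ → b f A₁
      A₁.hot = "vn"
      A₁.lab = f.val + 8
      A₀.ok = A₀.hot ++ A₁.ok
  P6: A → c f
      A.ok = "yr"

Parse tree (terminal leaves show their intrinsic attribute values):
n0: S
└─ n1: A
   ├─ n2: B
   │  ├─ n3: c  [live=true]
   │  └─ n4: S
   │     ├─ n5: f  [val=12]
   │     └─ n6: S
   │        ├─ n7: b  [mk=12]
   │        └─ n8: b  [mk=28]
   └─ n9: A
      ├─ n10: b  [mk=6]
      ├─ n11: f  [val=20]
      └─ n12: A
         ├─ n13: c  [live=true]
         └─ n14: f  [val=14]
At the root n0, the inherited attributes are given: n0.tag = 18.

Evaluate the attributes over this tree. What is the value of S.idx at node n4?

12

1. n0.tag = 18  [given at root]
2. n1.hot = "wz"  ["wz"]
3. n1.lab = 3  [S.tag * -1 + 21]
4. n2.idx = -1  [A₀.lab - 4]
5. n3.live = true  [terminal]
6. n4.tag = 13  [13]
7. n5.val = 12  [terminal]
8. n6.tag = 10  [S₀.tag - 3]
9. n7.mk = 12  [terminal]
10. n8.mk = 28  [terminal]
11. n6.ok = 23  [S.tag + b₀.mk + 1]
12. n6.idx = -9  [S.tag - 19]
13. n4.ok = 18  [S₀.tag + 5]
14. n4.idx = 12  [S₁.idx * 2 + 30]
15. n2.hot = "qx"  ["qx"]
16. n9.hot = "wzq"  [A₀.hot ++ "q"]
17. n9.lab = 17  [17]
18. n10.mk = 6  [terminal]
19. n11.val = 20  [terminal]
20. n12.hot = "vn"  ["vn"]
21. n12.lab = 28  [f.val + 8]
22. n13.live = true  [terminal]
23. n14.val = 14  [terminal]
24. n12.ok = "yr"  ["yr"]
25. n9.ok = "wzqyr"  [A₀.hot ++ A₁.ok]
26. n1.ok = "zwz"  ["z" ++ A₀.hot]
27. n0.ok = -4  [len(A.ok) - 7]
28. n0.idx = 26  [len(A.ok) + 23]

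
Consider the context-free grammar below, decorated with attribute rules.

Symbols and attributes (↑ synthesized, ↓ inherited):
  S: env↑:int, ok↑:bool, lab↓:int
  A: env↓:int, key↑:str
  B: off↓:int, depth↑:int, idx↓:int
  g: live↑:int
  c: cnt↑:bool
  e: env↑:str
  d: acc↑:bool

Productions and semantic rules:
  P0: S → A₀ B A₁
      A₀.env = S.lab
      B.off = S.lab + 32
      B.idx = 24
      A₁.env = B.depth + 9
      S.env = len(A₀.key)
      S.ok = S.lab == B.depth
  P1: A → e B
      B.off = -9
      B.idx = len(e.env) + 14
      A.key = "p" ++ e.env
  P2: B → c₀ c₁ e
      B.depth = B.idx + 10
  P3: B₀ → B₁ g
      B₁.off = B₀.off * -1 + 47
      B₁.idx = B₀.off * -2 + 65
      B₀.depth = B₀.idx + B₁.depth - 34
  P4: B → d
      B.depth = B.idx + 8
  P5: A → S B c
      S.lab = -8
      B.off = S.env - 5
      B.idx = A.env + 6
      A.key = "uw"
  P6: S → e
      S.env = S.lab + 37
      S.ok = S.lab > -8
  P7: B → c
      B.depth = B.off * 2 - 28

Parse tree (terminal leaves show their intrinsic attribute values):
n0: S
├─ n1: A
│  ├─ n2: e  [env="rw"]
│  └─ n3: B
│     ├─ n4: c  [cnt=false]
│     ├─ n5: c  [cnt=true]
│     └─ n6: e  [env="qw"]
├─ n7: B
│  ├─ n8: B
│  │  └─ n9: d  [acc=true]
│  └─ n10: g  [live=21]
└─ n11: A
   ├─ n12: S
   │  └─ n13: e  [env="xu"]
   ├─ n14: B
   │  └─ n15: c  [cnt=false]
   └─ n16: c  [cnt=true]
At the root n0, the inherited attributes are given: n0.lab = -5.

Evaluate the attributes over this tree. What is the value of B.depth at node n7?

9

1. n0.lab = -5  [given at root]
2. n1.env = -5  [S.lab]
3. n2.env = "rw"  [terminal]
4. n3.off = -9  [-9]
5. n3.idx = 16  [len(e.env) + 14]
6. n4.cnt = false  [terminal]
7. n5.cnt = true  [terminal]
8. n6.env = "qw"  [terminal]
9. n3.depth = 26  [B.idx + 10]
10. n1.key = "prw"  ["p" ++ e.env]
11. n7.off = 27  [S.lab + 32]
12. n7.idx = 24  [24]
13. n8.off = 20  [B₀.off * -1 + 47]
14. n8.idx = 11  [B₀.off * -2 + 65]
15. n9.acc = true  [terminal]
16. n8.depth = 19  [B.idx + 8]
17. n10.live = 21  [terminal]
18. n7.depth = 9  [B₀.idx + B₁.depth - 34]
19. n11.env = 18  [B.depth + 9]
20. n12.lab = -8  [-8]
21. n13.env = "xu"  [terminal]
22. n12.env = 29  [S.lab + 37]
23. n12.ok = false  [S.lab > -8]
24. n14.off = 24  [S.env - 5]
25. n14.idx = 24  [A.env + 6]
26. n15.cnt = false  [terminal]
27. n14.depth = 20  [B.off * 2 - 28]
28. n16.cnt = true  [terminal]
29. n11.key = "uw"  ["uw"]
30. n0.env = 3  [len(A₀.key)]
31. n0.ok = false  [S.lab == B.depth]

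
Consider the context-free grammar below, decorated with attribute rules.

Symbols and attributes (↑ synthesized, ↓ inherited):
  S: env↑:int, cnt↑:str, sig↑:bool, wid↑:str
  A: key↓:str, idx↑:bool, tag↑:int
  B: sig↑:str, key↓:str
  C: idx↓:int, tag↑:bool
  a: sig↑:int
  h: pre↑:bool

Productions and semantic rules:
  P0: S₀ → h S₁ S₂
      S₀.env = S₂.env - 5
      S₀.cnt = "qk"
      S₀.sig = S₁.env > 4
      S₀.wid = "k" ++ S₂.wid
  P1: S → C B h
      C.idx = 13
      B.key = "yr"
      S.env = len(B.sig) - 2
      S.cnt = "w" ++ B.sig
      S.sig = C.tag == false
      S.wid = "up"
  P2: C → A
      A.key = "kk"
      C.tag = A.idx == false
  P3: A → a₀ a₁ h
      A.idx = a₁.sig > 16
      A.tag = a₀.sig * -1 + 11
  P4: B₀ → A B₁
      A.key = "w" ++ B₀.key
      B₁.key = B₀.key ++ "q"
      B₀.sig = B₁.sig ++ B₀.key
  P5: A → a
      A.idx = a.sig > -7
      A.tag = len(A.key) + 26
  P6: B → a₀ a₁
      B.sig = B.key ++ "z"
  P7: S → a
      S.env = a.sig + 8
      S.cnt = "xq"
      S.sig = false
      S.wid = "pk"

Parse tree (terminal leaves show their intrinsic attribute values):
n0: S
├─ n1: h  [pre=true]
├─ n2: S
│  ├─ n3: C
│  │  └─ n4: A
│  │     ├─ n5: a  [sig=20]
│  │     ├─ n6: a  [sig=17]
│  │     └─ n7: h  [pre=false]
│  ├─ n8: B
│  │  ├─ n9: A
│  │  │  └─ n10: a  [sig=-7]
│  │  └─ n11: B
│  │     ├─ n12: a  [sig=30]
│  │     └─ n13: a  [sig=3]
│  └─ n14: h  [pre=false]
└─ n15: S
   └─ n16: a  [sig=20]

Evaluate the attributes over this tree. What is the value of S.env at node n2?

4

1. n1.pre = true  [terminal]
2. n3.idx = 13  [13]
3. n4.key = "kk"  ["kk"]
4. n5.sig = 20  [terminal]
5. n6.sig = 17  [terminal]
6. n7.pre = false  [terminal]
7. n4.idx = true  [a₁.sig > 16]
8. n4.tag = -9  [a₀.sig * -1 + 11]
9. n3.tag = false  [A.idx == false]
10. n8.key = "yr"  ["yr"]
11. n9.key = "wyr"  ["w" ++ B₀.key]
12. n10.sig = -7  [terminal]
13. n9.idx = false  [a.sig > -7]
14. n9.tag = 29  [len(A.key) + 26]
15. n11.key = "yrq"  [B₀.key ++ "q"]
16. n12.sig = 30  [terminal]
17. n13.sig = 3  [terminal]
18. n11.sig = "yrqz"  [B.key ++ "z"]
19. n8.sig = "yrqzyr"  [B₁.sig ++ B₀.key]
20. n14.pre = false  [terminal]
21. n2.env = 4  [len(B.sig) - 2]
22. n2.cnt = "wyrqzyr"  ["w" ++ B.sig]
23. n2.sig = true  [C.tag == false]
24. n2.wid = "up"  ["up"]
25. n16.sig = 20  [terminal]
26. n15.env = 28  [a.sig + 8]
27. n15.cnt = "xq"  ["xq"]
28. n15.sig = false  [false]
29. n15.wid = "pk"  ["pk"]
30. n0.env = 23  [S₂.env - 5]
31. n0.cnt = "qk"  ["qk"]
32. n0.sig = false  [S₁.env > 4]
33. n0.wid = "kpk"  ["k" ++ S₂.wid]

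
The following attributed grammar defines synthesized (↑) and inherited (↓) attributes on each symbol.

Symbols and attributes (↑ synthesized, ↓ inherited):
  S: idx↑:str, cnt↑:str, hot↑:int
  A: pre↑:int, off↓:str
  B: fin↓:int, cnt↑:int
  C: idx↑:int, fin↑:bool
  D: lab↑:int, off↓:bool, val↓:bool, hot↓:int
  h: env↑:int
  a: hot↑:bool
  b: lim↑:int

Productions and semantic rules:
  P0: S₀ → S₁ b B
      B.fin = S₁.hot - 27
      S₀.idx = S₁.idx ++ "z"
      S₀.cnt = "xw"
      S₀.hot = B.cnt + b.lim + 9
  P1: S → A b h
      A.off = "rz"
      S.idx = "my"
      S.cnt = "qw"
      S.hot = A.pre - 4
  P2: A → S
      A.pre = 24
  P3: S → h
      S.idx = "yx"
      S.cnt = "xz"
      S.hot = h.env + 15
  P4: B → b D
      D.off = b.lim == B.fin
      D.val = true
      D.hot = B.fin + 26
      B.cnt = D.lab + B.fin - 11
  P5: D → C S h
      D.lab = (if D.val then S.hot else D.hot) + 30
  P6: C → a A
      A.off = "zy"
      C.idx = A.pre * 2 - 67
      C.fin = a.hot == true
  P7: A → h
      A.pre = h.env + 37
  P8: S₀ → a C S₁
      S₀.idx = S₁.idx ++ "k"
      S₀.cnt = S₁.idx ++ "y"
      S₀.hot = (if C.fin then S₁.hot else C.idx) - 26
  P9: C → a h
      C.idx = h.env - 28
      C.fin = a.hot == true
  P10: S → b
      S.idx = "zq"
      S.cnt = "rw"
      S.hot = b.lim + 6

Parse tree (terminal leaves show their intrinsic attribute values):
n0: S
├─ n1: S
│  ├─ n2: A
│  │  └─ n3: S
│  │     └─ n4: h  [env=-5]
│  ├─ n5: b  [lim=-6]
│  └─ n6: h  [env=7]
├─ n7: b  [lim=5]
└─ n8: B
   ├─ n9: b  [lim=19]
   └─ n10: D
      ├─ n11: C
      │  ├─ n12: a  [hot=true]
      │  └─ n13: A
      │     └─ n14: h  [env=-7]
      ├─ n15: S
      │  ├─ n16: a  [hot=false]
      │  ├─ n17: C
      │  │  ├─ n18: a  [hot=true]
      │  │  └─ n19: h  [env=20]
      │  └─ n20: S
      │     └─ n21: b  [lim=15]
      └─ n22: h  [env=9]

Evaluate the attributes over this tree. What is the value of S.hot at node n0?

1. n2.off = "rz"  ["rz"]
2. n4.env = -5  [terminal]
3. n3.idx = "yx"  ["yx"]
4. n3.cnt = "xz"  ["xz"]
5. n3.hot = 10  [h.env + 15]
6. n2.pre = 24  [24]
7. n5.lim = -6  [terminal]
8. n6.env = 7  [terminal]
9. n1.idx = "my"  ["my"]
10. n1.cnt = "qw"  ["qw"]
11. n1.hot = 20  [A.pre - 4]
12. n7.lim = 5  [terminal]
13. n8.fin = -7  [S₁.hot - 27]
14. n9.lim = 19  [terminal]
15. n10.off = false  [b.lim == B.fin]
16. n10.val = true  [true]
17. n10.hot = 19  [B.fin + 26]
18. n12.hot = true  [terminal]
19. n13.off = "zy"  ["zy"]
20. n14.env = -7  [terminal]
21. n13.pre = 30  [h.env + 37]
22. n11.idx = -7  [A.pre * 2 - 67]
23. n11.fin = true  [a.hot == true]
24. n16.hot = false  [terminal]
25. n18.hot = true  [terminal]
26. n19.env = 20  [terminal]
27. n17.idx = -8  [h.env - 28]
28. n17.fin = true  [a.hot == true]
29. n21.lim = 15  [terminal]
30. n20.idx = "zq"  ["zq"]
31. n20.cnt = "rw"  ["rw"]
32. n20.hot = 21  [b.lim + 6]
33. n15.idx = "zqk"  [S₁.idx ++ "k"]
34. n15.cnt = "zqy"  [S₁.idx ++ "y"]
35. n15.hot = -5  [(if C.fin then S₁.hot else C.idx) - 26]
36. n22.env = 9  [terminal]
37. n10.lab = 25  [(if D.val then S.hot else D.hot) + 30]
38. n8.cnt = 7  [D.lab + B.fin - 11]
39. n0.idx = "myz"  [S₁.idx ++ "z"]
40. n0.cnt = "xw"  ["xw"]
41. n0.hot = 21  [B.cnt + b.lim + 9]

21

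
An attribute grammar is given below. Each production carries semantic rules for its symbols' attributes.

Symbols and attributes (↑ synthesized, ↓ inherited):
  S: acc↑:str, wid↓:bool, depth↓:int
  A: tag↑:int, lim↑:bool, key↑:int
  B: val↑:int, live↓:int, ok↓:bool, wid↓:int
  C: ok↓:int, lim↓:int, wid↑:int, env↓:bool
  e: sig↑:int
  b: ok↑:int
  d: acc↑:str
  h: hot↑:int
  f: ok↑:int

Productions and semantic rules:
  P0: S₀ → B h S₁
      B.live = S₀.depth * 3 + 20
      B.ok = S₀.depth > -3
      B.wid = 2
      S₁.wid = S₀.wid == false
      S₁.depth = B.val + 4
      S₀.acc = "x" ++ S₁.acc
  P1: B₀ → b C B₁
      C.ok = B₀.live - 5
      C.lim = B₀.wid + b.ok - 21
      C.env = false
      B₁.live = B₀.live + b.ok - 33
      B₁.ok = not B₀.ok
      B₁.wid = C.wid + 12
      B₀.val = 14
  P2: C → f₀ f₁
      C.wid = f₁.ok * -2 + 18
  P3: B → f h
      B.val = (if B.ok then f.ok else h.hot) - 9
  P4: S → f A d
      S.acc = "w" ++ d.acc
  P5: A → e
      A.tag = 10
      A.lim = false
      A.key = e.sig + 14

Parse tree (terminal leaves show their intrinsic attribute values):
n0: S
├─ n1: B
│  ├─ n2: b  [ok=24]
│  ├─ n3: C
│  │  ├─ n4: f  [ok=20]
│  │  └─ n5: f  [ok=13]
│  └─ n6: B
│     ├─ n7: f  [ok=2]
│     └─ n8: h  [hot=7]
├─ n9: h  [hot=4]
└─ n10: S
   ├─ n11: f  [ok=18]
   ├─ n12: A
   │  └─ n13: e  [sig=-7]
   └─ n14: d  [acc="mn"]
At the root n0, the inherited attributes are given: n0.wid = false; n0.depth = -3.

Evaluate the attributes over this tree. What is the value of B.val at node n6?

-7

1. n0.wid = false  [given at root]
2. n0.depth = -3  [given at root]
3. n1.live = 11  [S₀.depth * 3 + 20]
4. n1.ok = false  [S₀.depth > -3]
5. n1.wid = 2  [2]
6. n2.ok = 24  [terminal]
7. n3.ok = 6  [B₀.live - 5]
8. n3.lim = 5  [B₀.wid + b.ok - 21]
9. n3.env = false  [false]
10. n4.ok = 20  [terminal]
11. n5.ok = 13  [terminal]
12. n3.wid = -8  [f₁.ok * -2 + 18]
13. n6.live = 2  [B₀.live + b.ok - 33]
14. n6.ok = true  [not B₀.ok]
15. n6.wid = 4  [C.wid + 12]
16. n7.ok = 2  [terminal]
17. n8.hot = 7  [terminal]
18. n6.val = -7  [(if B.ok then f.ok else h.hot) - 9]
19. n1.val = 14  [14]
20. n9.hot = 4  [terminal]
21. n10.wid = true  [S₀.wid == false]
22. n10.depth = 18  [B.val + 4]
23. n11.ok = 18  [terminal]
24. n13.sig = -7  [terminal]
25. n12.tag = 10  [10]
26. n12.lim = false  [false]
27. n12.key = 7  [e.sig + 14]
28. n14.acc = "mn"  [terminal]
29. n10.acc = "wmn"  ["w" ++ d.acc]
30. n0.acc = "xwmn"  ["x" ++ S₁.acc]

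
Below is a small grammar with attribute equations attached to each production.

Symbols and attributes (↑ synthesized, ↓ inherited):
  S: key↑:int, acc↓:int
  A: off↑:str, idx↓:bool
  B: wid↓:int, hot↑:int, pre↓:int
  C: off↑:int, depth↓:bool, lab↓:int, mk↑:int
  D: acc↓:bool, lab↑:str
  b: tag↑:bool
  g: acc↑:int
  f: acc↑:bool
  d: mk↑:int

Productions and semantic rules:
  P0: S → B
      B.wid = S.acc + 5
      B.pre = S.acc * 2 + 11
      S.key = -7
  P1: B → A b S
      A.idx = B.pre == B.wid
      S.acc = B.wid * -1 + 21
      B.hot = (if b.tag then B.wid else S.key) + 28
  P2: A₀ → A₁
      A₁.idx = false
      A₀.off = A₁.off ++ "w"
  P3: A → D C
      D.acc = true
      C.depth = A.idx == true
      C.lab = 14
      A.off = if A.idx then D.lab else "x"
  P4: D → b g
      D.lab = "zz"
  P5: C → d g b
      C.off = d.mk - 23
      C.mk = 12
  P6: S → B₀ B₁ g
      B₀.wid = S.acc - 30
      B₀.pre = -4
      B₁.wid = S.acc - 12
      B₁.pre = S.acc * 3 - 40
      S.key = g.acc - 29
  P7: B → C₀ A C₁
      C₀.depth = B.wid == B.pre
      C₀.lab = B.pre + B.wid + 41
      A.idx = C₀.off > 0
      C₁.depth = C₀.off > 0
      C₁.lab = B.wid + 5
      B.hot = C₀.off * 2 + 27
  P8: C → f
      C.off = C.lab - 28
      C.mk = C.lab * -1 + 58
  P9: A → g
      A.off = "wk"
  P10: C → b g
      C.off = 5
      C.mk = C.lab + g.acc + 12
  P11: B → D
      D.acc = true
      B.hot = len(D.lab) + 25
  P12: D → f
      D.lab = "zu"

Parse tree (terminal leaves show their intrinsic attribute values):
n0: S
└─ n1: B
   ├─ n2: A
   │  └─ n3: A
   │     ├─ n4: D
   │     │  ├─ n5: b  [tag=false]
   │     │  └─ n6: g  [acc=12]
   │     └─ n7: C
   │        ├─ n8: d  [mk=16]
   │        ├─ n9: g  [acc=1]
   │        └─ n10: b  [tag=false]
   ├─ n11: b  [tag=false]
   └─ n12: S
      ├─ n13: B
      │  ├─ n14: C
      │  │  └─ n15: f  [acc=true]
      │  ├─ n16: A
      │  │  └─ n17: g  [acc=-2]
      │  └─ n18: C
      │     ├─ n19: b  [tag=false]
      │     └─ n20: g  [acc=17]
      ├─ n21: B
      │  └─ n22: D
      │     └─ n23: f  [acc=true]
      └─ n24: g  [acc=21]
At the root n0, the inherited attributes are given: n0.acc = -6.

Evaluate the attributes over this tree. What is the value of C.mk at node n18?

26

1. n0.acc = -6  [given at root]
2. n1.wid = -1  [S.acc + 5]
3. n1.pre = -1  [S.acc * 2 + 11]
4. n2.idx = true  [B.pre == B.wid]
5. n3.idx = false  [false]
6. n4.acc = true  [true]
7. n5.tag = false  [terminal]
8. n6.acc = 12  [terminal]
9. n4.lab = "zz"  ["zz"]
10. n7.depth = false  [A.idx == true]
11. n7.lab = 14  [14]
12. n8.mk = 16  [terminal]
13. n9.acc = 1  [terminal]
14. n10.tag = false  [terminal]
15. n7.off = -7  [d.mk - 23]
16. n7.mk = 12  [12]
17. n3.off = "x"  [if A.idx then D.lab else "x"]
18. n2.off = "xw"  [A₁.off ++ "w"]
19. n11.tag = false  [terminal]
20. n12.acc = 22  [B.wid * -1 + 21]
21. n13.wid = -8  [S.acc - 30]
22. n13.pre = -4  [-4]
23. n14.depth = false  [B.wid == B.pre]
24. n14.lab = 29  [B.pre + B.wid + 41]
25. n15.acc = true  [terminal]
26. n14.off = 1  [C.lab - 28]
27. n14.mk = 29  [C.lab * -1 + 58]
28. n16.idx = true  [C₀.off > 0]
29. n17.acc = -2  [terminal]
30. n16.off = "wk"  ["wk"]
31. n18.depth = true  [C₀.off > 0]
32. n18.lab = -3  [B.wid + 5]
33. n19.tag = false  [terminal]
34. n20.acc = 17  [terminal]
35. n18.off = 5  [5]
36. n18.mk = 26  [C.lab + g.acc + 12]
37. n13.hot = 29  [C₀.off * 2 + 27]
38. n21.wid = 10  [S.acc - 12]
39. n21.pre = 26  [S.acc * 3 - 40]
40. n22.acc = true  [true]
41. n23.acc = true  [terminal]
42. n22.lab = "zu"  ["zu"]
43. n21.hot = 27  [len(D.lab) + 25]
44. n24.acc = 21  [terminal]
45. n12.key = -8  [g.acc - 29]
46. n1.hot = 20  [(if b.tag then B.wid else S.key) + 28]
47. n0.key = -7  [-7]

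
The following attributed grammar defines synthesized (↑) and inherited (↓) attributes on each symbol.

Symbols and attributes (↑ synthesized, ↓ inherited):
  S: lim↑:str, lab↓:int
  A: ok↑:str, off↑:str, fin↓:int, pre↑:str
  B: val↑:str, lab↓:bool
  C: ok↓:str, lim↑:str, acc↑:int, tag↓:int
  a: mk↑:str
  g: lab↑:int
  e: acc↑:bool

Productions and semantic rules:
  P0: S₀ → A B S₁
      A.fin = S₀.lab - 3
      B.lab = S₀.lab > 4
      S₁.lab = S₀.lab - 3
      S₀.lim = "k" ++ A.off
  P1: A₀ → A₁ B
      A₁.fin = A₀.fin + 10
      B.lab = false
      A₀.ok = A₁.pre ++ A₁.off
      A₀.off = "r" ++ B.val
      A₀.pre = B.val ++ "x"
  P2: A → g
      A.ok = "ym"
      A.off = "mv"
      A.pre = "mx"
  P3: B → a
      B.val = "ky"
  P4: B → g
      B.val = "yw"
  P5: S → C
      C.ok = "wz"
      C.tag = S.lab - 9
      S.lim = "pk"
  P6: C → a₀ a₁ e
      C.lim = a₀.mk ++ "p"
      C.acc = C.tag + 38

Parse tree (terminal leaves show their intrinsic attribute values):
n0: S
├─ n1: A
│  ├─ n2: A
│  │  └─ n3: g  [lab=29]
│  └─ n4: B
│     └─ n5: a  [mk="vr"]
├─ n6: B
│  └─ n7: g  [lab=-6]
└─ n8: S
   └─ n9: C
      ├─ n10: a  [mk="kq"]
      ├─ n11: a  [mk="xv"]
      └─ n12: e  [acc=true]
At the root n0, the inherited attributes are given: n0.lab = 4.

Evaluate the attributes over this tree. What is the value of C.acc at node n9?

30

1. n0.lab = 4  [given at root]
2. n1.fin = 1  [S₀.lab - 3]
3. n2.fin = 11  [A₀.fin + 10]
4. n3.lab = 29  [terminal]
5. n2.ok = "ym"  ["ym"]
6. n2.off = "mv"  ["mv"]
7. n2.pre = "mx"  ["mx"]
8. n4.lab = false  [false]
9. n5.mk = "vr"  [terminal]
10. n4.val = "ky"  ["ky"]
11. n1.ok = "mxmv"  [A₁.pre ++ A₁.off]
12. n1.off = "rky"  ["r" ++ B.val]
13. n1.pre = "kyx"  [B.val ++ "x"]
14. n6.lab = false  [S₀.lab > 4]
15. n7.lab = -6  [terminal]
16. n6.val = "yw"  ["yw"]
17. n8.lab = 1  [S₀.lab - 3]
18. n9.ok = "wz"  ["wz"]
19. n9.tag = -8  [S.lab - 9]
20. n10.mk = "kq"  [terminal]
21. n11.mk = "xv"  [terminal]
22. n12.acc = true  [terminal]
23. n9.lim = "kqp"  [a₀.mk ++ "p"]
24. n9.acc = 30  [C.tag + 38]
25. n8.lim = "pk"  ["pk"]
26. n0.lim = "krky"  ["k" ++ A.off]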